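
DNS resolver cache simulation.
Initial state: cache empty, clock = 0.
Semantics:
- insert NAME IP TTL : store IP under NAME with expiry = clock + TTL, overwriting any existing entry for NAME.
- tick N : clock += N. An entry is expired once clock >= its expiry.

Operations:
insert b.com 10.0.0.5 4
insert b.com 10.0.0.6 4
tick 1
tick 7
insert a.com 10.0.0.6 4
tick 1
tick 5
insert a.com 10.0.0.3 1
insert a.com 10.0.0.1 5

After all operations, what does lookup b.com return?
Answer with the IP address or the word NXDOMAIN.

Answer: NXDOMAIN

Derivation:
Op 1: insert b.com -> 10.0.0.5 (expiry=0+4=4). clock=0
Op 2: insert b.com -> 10.0.0.6 (expiry=0+4=4). clock=0
Op 3: tick 1 -> clock=1.
Op 4: tick 7 -> clock=8. purged={b.com}
Op 5: insert a.com -> 10.0.0.6 (expiry=8+4=12). clock=8
Op 6: tick 1 -> clock=9.
Op 7: tick 5 -> clock=14. purged={a.com}
Op 8: insert a.com -> 10.0.0.3 (expiry=14+1=15). clock=14
Op 9: insert a.com -> 10.0.0.1 (expiry=14+5=19). clock=14
lookup b.com: not in cache (expired or never inserted)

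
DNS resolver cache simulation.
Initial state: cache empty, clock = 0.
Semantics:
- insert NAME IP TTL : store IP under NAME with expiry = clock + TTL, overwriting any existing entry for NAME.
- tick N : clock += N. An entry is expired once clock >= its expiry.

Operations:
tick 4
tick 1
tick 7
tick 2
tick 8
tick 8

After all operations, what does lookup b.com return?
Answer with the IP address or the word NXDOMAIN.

Op 1: tick 4 -> clock=4.
Op 2: tick 1 -> clock=5.
Op 3: tick 7 -> clock=12.
Op 4: tick 2 -> clock=14.
Op 5: tick 8 -> clock=22.
Op 6: tick 8 -> clock=30.
lookup b.com: not in cache (expired or never inserted)

Answer: NXDOMAIN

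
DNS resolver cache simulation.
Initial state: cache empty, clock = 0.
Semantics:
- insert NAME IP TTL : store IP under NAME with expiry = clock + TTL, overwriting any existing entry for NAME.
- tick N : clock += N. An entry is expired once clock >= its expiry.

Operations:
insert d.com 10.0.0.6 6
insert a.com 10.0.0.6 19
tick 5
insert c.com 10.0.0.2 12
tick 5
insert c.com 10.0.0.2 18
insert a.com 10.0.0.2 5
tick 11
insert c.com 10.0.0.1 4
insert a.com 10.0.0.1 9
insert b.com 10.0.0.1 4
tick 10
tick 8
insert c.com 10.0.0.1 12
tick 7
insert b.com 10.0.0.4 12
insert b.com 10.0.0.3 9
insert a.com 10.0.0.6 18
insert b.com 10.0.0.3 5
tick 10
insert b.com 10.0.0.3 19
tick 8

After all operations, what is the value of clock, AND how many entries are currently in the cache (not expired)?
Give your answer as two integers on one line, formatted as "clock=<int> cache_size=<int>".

Op 1: insert d.com -> 10.0.0.6 (expiry=0+6=6). clock=0
Op 2: insert a.com -> 10.0.0.6 (expiry=0+19=19). clock=0
Op 3: tick 5 -> clock=5.
Op 4: insert c.com -> 10.0.0.2 (expiry=5+12=17). clock=5
Op 5: tick 5 -> clock=10. purged={d.com}
Op 6: insert c.com -> 10.0.0.2 (expiry=10+18=28). clock=10
Op 7: insert a.com -> 10.0.0.2 (expiry=10+5=15). clock=10
Op 8: tick 11 -> clock=21. purged={a.com}
Op 9: insert c.com -> 10.0.0.1 (expiry=21+4=25). clock=21
Op 10: insert a.com -> 10.0.0.1 (expiry=21+9=30). clock=21
Op 11: insert b.com -> 10.0.0.1 (expiry=21+4=25). clock=21
Op 12: tick 10 -> clock=31. purged={a.com,b.com,c.com}
Op 13: tick 8 -> clock=39.
Op 14: insert c.com -> 10.0.0.1 (expiry=39+12=51). clock=39
Op 15: tick 7 -> clock=46.
Op 16: insert b.com -> 10.0.0.4 (expiry=46+12=58). clock=46
Op 17: insert b.com -> 10.0.0.3 (expiry=46+9=55). clock=46
Op 18: insert a.com -> 10.0.0.6 (expiry=46+18=64). clock=46
Op 19: insert b.com -> 10.0.0.3 (expiry=46+5=51). clock=46
Op 20: tick 10 -> clock=56. purged={b.com,c.com}
Op 21: insert b.com -> 10.0.0.3 (expiry=56+19=75). clock=56
Op 22: tick 8 -> clock=64. purged={a.com}
Final clock = 64
Final cache (unexpired): {b.com} -> size=1

Answer: clock=64 cache_size=1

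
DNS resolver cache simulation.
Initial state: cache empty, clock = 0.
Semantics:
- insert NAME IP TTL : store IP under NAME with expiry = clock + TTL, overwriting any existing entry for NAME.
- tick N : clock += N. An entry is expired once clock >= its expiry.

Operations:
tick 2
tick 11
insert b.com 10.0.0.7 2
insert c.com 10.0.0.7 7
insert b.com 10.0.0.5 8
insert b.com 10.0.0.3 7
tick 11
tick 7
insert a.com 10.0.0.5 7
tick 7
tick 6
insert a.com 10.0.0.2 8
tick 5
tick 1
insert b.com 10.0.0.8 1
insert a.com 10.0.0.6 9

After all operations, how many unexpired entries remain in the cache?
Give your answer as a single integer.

Op 1: tick 2 -> clock=2.
Op 2: tick 11 -> clock=13.
Op 3: insert b.com -> 10.0.0.7 (expiry=13+2=15). clock=13
Op 4: insert c.com -> 10.0.0.7 (expiry=13+7=20). clock=13
Op 5: insert b.com -> 10.0.0.5 (expiry=13+8=21). clock=13
Op 6: insert b.com -> 10.0.0.3 (expiry=13+7=20). clock=13
Op 7: tick 11 -> clock=24. purged={b.com,c.com}
Op 8: tick 7 -> clock=31.
Op 9: insert a.com -> 10.0.0.5 (expiry=31+7=38). clock=31
Op 10: tick 7 -> clock=38. purged={a.com}
Op 11: tick 6 -> clock=44.
Op 12: insert a.com -> 10.0.0.2 (expiry=44+8=52). clock=44
Op 13: tick 5 -> clock=49.
Op 14: tick 1 -> clock=50.
Op 15: insert b.com -> 10.0.0.8 (expiry=50+1=51). clock=50
Op 16: insert a.com -> 10.0.0.6 (expiry=50+9=59). clock=50
Final cache (unexpired): {a.com,b.com} -> size=2

Answer: 2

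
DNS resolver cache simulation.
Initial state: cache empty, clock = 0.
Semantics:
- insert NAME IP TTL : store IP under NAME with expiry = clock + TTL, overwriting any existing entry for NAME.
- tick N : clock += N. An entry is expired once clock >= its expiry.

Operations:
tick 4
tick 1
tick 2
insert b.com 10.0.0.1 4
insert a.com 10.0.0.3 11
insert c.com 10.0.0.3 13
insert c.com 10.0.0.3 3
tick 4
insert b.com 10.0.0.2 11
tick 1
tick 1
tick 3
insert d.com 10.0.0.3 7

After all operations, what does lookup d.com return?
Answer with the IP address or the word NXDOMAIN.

Answer: 10.0.0.3

Derivation:
Op 1: tick 4 -> clock=4.
Op 2: tick 1 -> clock=5.
Op 3: tick 2 -> clock=7.
Op 4: insert b.com -> 10.0.0.1 (expiry=7+4=11). clock=7
Op 5: insert a.com -> 10.0.0.3 (expiry=7+11=18). clock=7
Op 6: insert c.com -> 10.0.0.3 (expiry=7+13=20). clock=7
Op 7: insert c.com -> 10.0.0.3 (expiry=7+3=10). clock=7
Op 8: tick 4 -> clock=11. purged={b.com,c.com}
Op 9: insert b.com -> 10.0.0.2 (expiry=11+11=22). clock=11
Op 10: tick 1 -> clock=12.
Op 11: tick 1 -> clock=13.
Op 12: tick 3 -> clock=16.
Op 13: insert d.com -> 10.0.0.3 (expiry=16+7=23). clock=16
lookup d.com: present, ip=10.0.0.3 expiry=23 > clock=16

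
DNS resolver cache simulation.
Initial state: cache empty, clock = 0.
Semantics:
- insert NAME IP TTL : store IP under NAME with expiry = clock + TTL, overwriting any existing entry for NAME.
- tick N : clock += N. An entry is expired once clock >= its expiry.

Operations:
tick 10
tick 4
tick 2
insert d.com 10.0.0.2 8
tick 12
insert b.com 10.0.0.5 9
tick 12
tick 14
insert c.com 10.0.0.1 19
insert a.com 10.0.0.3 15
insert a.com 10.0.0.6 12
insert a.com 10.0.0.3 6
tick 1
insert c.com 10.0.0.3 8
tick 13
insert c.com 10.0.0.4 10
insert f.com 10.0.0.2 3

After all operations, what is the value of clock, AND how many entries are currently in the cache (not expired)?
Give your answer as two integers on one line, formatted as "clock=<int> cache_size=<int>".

Answer: clock=68 cache_size=2

Derivation:
Op 1: tick 10 -> clock=10.
Op 2: tick 4 -> clock=14.
Op 3: tick 2 -> clock=16.
Op 4: insert d.com -> 10.0.0.2 (expiry=16+8=24). clock=16
Op 5: tick 12 -> clock=28. purged={d.com}
Op 6: insert b.com -> 10.0.0.5 (expiry=28+9=37). clock=28
Op 7: tick 12 -> clock=40. purged={b.com}
Op 8: tick 14 -> clock=54.
Op 9: insert c.com -> 10.0.0.1 (expiry=54+19=73). clock=54
Op 10: insert a.com -> 10.0.0.3 (expiry=54+15=69). clock=54
Op 11: insert a.com -> 10.0.0.6 (expiry=54+12=66). clock=54
Op 12: insert a.com -> 10.0.0.3 (expiry=54+6=60). clock=54
Op 13: tick 1 -> clock=55.
Op 14: insert c.com -> 10.0.0.3 (expiry=55+8=63). clock=55
Op 15: tick 13 -> clock=68. purged={a.com,c.com}
Op 16: insert c.com -> 10.0.0.4 (expiry=68+10=78). clock=68
Op 17: insert f.com -> 10.0.0.2 (expiry=68+3=71). clock=68
Final clock = 68
Final cache (unexpired): {c.com,f.com} -> size=2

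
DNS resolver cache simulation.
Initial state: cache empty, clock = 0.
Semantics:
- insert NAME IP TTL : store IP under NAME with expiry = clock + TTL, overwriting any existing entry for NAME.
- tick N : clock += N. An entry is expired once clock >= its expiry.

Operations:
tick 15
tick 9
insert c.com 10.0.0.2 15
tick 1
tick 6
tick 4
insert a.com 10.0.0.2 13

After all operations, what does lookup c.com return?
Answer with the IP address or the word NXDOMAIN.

Answer: 10.0.0.2

Derivation:
Op 1: tick 15 -> clock=15.
Op 2: tick 9 -> clock=24.
Op 3: insert c.com -> 10.0.0.2 (expiry=24+15=39). clock=24
Op 4: tick 1 -> clock=25.
Op 5: tick 6 -> clock=31.
Op 6: tick 4 -> clock=35.
Op 7: insert a.com -> 10.0.0.2 (expiry=35+13=48). clock=35
lookup c.com: present, ip=10.0.0.2 expiry=39 > clock=35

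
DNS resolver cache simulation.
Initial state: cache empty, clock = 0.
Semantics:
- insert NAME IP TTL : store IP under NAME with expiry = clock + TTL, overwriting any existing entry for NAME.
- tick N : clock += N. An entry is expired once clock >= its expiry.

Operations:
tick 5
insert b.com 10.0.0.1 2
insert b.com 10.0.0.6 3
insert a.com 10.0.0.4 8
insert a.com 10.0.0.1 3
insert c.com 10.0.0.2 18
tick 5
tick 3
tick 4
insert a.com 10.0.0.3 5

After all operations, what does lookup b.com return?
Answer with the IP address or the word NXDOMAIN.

Op 1: tick 5 -> clock=5.
Op 2: insert b.com -> 10.0.0.1 (expiry=5+2=7). clock=5
Op 3: insert b.com -> 10.0.0.6 (expiry=5+3=8). clock=5
Op 4: insert a.com -> 10.0.0.4 (expiry=5+8=13). clock=5
Op 5: insert a.com -> 10.0.0.1 (expiry=5+3=8). clock=5
Op 6: insert c.com -> 10.0.0.2 (expiry=5+18=23). clock=5
Op 7: tick 5 -> clock=10. purged={a.com,b.com}
Op 8: tick 3 -> clock=13.
Op 9: tick 4 -> clock=17.
Op 10: insert a.com -> 10.0.0.3 (expiry=17+5=22). clock=17
lookup b.com: not in cache (expired or never inserted)

Answer: NXDOMAIN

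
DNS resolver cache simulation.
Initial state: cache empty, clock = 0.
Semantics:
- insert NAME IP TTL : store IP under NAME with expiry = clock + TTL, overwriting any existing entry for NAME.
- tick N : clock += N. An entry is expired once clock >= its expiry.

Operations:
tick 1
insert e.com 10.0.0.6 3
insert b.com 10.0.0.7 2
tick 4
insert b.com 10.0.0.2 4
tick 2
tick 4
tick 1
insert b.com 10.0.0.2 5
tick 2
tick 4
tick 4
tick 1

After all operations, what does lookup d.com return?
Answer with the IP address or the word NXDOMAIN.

Op 1: tick 1 -> clock=1.
Op 2: insert e.com -> 10.0.0.6 (expiry=1+3=4). clock=1
Op 3: insert b.com -> 10.0.0.7 (expiry=1+2=3). clock=1
Op 4: tick 4 -> clock=5. purged={b.com,e.com}
Op 5: insert b.com -> 10.0.0.2 (expiry=5+4=9). clock=5
Op 6: tick 2 -> clock=7.
Op 7: tick 4 -> clock=11. purged={b.com}
Op 8: tick 1 -> clock=12.
Op 9: insert b.com -> 10.0.0.2 (expiry=12+5=17). clock=12
Op 10: tick 2 -> clock=14.
Op 11: tick 4 -> clock=18. purged={b.com}
Op 12: tick 4 -> clock=22.
Op 13: tick 1 -> clock=23.
lookup d.com: not in cache (expired or never inserted)

Answer: NXDOMAIN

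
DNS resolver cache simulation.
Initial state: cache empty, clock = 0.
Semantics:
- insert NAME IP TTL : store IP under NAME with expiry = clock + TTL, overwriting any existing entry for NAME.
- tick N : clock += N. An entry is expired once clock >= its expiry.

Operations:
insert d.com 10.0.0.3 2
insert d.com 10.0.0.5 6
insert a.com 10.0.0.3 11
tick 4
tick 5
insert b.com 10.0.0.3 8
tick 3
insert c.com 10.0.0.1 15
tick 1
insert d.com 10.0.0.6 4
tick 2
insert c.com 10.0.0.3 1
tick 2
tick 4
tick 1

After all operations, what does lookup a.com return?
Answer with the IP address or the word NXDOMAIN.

Op 1: insert d.com -> 10.0.0.3 (expiry=0+2=2). clock=0
Op 2: insert d.com -> 10.0.0.5 (expiry=0+6=6). clock=0
Op 3: insert a.com -> 10.0.0.3 (expiry=0+11=11). clock=0
Op 4: tick 4 -> clock=4.
Op 5: tick 5 -> clock=9. purged={d.com}
Op 6: insert b.com -> 10.0.0.3 (expiry=9+8=17). clock=9
Op 7: tick 3 -> clock=12. purged={a.com}
Op 8: insert c.com -> 10.0.0.1 (expiry=12+15=27). clock=12
Op 9: tick 1 -> clock=13.
Op 10: insert d.com -> 10.0.0.6 (expiry=13+4=17). clock=13
Op 11: tick 2 -> clock=15.
Op 12: insert c.com -> 10.0.0.3 (expiry=15+1=16). clock=15
Op 13: tick 2 -> clock=17. purged={b.com,c.com,d.com}
Op 14: tick 4 -> clock=21.
Op 15: tick 1 -> clock=22.
lookup a.com: not in cache (expired or never inserted)

Answer: NXDOMAIN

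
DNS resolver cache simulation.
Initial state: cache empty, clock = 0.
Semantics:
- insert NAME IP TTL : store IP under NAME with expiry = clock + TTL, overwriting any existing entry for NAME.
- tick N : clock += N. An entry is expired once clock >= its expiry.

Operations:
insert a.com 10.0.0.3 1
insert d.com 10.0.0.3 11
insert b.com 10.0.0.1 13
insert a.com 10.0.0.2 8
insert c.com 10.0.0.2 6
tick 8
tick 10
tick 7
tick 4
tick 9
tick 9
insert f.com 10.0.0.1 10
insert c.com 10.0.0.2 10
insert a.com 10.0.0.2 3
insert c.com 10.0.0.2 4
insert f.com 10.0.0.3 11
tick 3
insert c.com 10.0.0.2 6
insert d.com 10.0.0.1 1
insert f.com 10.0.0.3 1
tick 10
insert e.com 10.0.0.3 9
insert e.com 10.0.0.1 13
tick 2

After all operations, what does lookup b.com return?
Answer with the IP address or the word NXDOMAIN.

Op 1: insert a.com -> 10.0.0.3 (expiry=0+1=1). clock=0
Op 2: insert d.com -> 10.0.0.3 (expiry=0+11=11). clock=0
Op 3: insert b.com -> 10.0.0.1 (expiry=0+13=13). clock=0
Op 4: insert a.com -> 10.0.0.2 (expiry=0+8=8). clock=0
Op 5: insert c.com -> 10.0.0.2 (expiry=0+6=6). clock=0
Op 6: tick 8 -> clock=8. purged={a.com,c.com}
Op 7: tick 10 -> clock=18. purged={b.com,d.com}
Op 8: tick 7 -> clock=25.
Op 9: tick 4 -> clock=29.
Op 10: tick 9 -> clock=38.
Op 11: tick 9 -> clock=47.
Op 12: insert f.com -> 10.0.0.1 (expiry=47+10=57). clock=47
Op 13: insert c.com -> 10.0.0.2 (expiry=47+10=57). clock=47
Op 14: insert a.com -> 10.0.0.2 (expiry=47+3=50). clock=47
Op 15: insert c.com -> 10.0.0.2 (expiry=47+4=51). clock=47
Op 16: insert f.com -> 10.0.0.3 (expiry=47+11=58). clock=47
Op 17: tick 3 -> clock=50. purged={a.com}
Op 18: insert c.com -> 10.0.0.2 (expiry=50+6=56). clock=50
Op 19: insert d.com -> 10.0.0.1 (expiry=50+1=51). clock=50
Op 20: insert f.com -> 10.0.0.3 (expiry=50+1=51). clock=50
Op 21: tick 10 -> clock=60. purged={c.com,d.com,f.com}
Op 22: insert e.com -> 10.0.0.3 (expiry=60+9=69). clock=60
Op 23: insert e.com -> 10.0.0.1 (expiry=60+13=73). clock=60
Op 24: tick 2 -> clock=62.
lookup b.com: not in cache (expired or never inserted)

Answer: NXDOMAIN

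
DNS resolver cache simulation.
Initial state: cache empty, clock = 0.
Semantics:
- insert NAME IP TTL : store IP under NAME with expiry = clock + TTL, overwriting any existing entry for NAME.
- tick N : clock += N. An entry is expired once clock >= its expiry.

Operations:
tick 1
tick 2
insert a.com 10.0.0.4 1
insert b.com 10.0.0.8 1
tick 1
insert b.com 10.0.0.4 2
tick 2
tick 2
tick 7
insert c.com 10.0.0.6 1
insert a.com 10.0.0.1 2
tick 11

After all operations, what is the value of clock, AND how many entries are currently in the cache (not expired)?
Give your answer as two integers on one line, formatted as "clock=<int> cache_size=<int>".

Op 1: tick 1 -> clock=1.
Op 2: tick 2 -> clock=3.
Op 3: insert a.com -> 10.0.0.4 (expiry=3+1=4). clock=3
Op 4: insert b.com -> 10.0.0.8 (expiry=3+1=4). clock=3
Op 5: tick 1 -> clock=4. purged={a.com,b.com}
Op 6: insert b.com -> 10.0.0.4 (expiry=4+2=6). clock=4
Op 7: tick 2 -> clock=6. purged={b.com}
Op 8: tick 2 -> clock=8.
Op 9: tick 7 -> clock=15.
Op 10: insert c.com -> 10.0.0.6 (expiry=15+1=16). clock=15
Op 11: insert a.com -> 10.0.0.1 (expiry=15+2=17). clock=15
Op 12: tick 11 -> clock=26. purged={a.com,c.com}
Final clock = 26
Final cache (unexpired): {} -> size=0

Answer: clock=26 cache_size=0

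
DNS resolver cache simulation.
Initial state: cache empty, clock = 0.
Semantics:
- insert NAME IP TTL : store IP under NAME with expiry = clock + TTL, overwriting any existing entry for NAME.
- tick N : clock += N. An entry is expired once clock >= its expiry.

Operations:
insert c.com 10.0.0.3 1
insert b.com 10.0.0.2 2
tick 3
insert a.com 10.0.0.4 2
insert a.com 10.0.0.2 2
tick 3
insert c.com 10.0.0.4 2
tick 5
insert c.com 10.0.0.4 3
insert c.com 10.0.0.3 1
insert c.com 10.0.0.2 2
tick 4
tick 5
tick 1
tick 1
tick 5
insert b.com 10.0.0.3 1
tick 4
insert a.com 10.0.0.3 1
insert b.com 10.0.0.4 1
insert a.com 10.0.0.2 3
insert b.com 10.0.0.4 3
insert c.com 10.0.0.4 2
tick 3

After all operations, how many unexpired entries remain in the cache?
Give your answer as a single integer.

Op 1: insert c.com -> 10.0.0.3 (expiry=0+1=1). clock=0
Op 2: insert b.com -> 10.0.0.2 (expiry=0+2=2). clock=0
Op 3: tick 3 -> clock=3. purged={b.com,c.com}
Op 4: insert a.com -> 10.0.0.4 (expiry=3+2=5). clock=3
Op 5: insert a.com -> 10.0.0.2 (expiry=3+2=5). clock=3
Op 6: tick 3 -> clock=6. purged={a.com}
Op 7: insert c.com -> 10.0.0.4 (expiry=6+2=8). clock=6
Op 8: tick 5 -> clock=11. purged={c.com}
Op 9: insert c.com -> 10.0.0.4 (expiry=11+3=14). clock=11
Op 10: insert c.com -> 10.0.0.3 (expiry=11+1=12). clock=11
Op 11: insert c.com -> 10.0.0.2 (expiry=11+2=13). clock=11
Op 12: tick 4 -> clock=15. purged={c.com}
Op 13: tick 5 -> clock=20.
Op 14: tick 1 -> clock=21.
Op 15: tick 1 -> clock=22.
Op 16: tick 5 -> clock=27.
Op 17: insert b.com -> 10.0.0.3 (expiry=27+1=28). clock=27
Op 18: tick 4 -> clock=31. purged={b.com}
Op 19: insert a.com -> 10.0.0.3 (expiry=31+1=32). clock=31
Op 20: insert b.com -> 10.0.0.4 (expiry=31+1=32). clock=31
Op 21: insert a.com -> 10.0.0.2 (expiry=31+3=34). clock=31
Op 22: insert b.com -> 10.0.0.4 (expiry=31+3=34). clock=31
Op 23: insert c.com -> 10.0.0.4 (expiry=31+2=33). clock=31
Op 24: tick 3 -> clock=34. purged={a.com,b.com,c.com}
Final cache (unexpired): {} -> size=0

Answer: 0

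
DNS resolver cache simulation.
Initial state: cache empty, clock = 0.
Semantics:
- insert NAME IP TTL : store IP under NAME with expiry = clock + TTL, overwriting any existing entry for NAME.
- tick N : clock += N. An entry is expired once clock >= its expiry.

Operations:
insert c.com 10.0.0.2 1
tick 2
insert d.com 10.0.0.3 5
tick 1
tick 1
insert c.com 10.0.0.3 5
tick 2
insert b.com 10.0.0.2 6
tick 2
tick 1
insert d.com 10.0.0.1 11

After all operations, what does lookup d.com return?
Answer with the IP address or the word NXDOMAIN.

Answer: 10.0.0.1

Derivation:
Op 1: insert c.com -> 10.0.0.2 (expiry=0+1=1). clock=0
Op 2: tick 2 -> clock=2. purged={c.com}
Op 3: insert d.com -> 10.0.0.3 (expiry=2+5=7). clock=2
Op 4: tick 1 -> clock=3.
Op 5: tick 1 -> clock=4.
Op 6: insert c.com -> 10.0.0.3 (expiry=4+5=9). clock=4
Op 7: tick 2 -> clock=6.
Op 8: insert b.com -> 10.0.0.2 (expiry=6+6=12). clock=6
Op 9: tick 2 -> clock=8. purged={d.com}
Op 10: tick 1 -> clock=9. purged={c.com}
Op 11: insert d.com -> 10.0.0.1 (expiry=9+11=20). clock=9
lookup d.com: present, ip=10.0.0.1 expiry=20 > clock=9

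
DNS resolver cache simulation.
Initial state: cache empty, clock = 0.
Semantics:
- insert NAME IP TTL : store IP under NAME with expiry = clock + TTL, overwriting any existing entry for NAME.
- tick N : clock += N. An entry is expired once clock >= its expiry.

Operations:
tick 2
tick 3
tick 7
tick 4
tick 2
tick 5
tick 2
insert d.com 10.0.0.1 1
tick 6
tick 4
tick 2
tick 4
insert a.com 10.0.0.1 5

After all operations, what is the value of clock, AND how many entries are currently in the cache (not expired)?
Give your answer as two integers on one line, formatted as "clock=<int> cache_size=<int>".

Answer: clock=41 cache_size=1

Derivation:
Op 1: tick 2 -> clock=2.
Op 2: tick 3 -> clock=5.
Op 3: tick 7 -> clock=12.
Op 4: tick 4 -> clock=16.
Op 5: tick 2 -> clock=18.
Op 6: tick 5 -> clock=23.
Op 7: tick 2 -> clock=25.
Op 8: insert d.com -> 10.0.0.1 (expiry=25+1=26). clock=25
Op 9: tick 6 -> clock=31. purged={d.com}
Op 10: tick 4 -> clock=35.
Op 11: tick 2 -> clock=37.
Op 12: tick 4 -> clock=41.
Op 13: insert a.com -> 10.0.0.1 (expiry=41+5=46). clock=41
Final clock = 41
Final cache (unexpired): {a.com} -> size=1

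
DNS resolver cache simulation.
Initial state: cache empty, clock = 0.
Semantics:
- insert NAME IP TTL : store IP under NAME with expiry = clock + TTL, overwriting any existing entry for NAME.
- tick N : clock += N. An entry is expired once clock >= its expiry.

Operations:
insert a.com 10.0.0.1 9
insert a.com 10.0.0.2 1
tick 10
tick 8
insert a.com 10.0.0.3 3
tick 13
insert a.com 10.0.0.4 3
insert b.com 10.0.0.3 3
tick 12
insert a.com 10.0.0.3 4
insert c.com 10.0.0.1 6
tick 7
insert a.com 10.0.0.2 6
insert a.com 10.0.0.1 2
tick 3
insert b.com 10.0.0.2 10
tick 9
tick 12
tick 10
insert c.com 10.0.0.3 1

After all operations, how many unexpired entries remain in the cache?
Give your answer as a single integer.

Answer: 1

Derivation:
Op 1: insert a.com -> 10.0.0.1 (expiry=0+9=9). clock=0
Op 2: insert a.com -> 10.0.0.2 (expiry=0+1=1). clock=0
Op 3: tick 10 -> clock=10. purged={a.com}
Op 4: tick 8 -> clock=18.
Op 5: insert a.com -> 10.0.0.3 (expiry=18+3=21). clock=18
Op 6: tick 13 -> clock=31. purged={a.com}
Op 7: insert a.com -> 10.0.0.4 (expiry=31+3=34). clock=31
Op 8: insert b.com -> 10.0.0.3 (expiry=31+3=34). clock=31
Op 9: tick 12 -> clock=43. purged={a.com,b.com}
Op 10: insert a.com -> 10.0.0.3 (expiry=43+4=47). clock=43
Op 11: insert c.com -> 10.0.0.1 (expiry=43+6=49). clock=43
Op 12: tick 7 -> clock=50. purged={a.com,c.com}
Op 13: insert a.com -> 10.0.0.2 (expiry=50+6=56). clock=50
Op 14: insert a.com -> 10.0.0.1 (expiry=50+2=52). clock=50
Op 15: tick 3 -> clock=53. purged={a.com}
Op 16: insert b.com -> 10.0.0.2 (expiry=53+10=63). clock=53
Op 17: tick 9 -> clock=62.
Op 18: tick 12 -> clock=74. purged={b.com}
Op 19: tick 10 -> clock=84.
Op 20: insert c.com -> 10.0.0.3 (expiry=84+1=85). clock=84
Final cache (unexpired): {c.com} -> size=1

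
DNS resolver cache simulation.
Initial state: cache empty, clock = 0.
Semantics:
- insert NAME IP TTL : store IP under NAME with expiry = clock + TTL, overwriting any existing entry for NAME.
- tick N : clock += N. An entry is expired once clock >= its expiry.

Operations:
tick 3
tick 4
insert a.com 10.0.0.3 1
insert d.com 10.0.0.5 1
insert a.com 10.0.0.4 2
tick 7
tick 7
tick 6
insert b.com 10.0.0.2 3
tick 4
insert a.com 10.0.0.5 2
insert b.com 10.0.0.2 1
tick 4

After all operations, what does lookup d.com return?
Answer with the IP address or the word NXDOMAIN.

Answer: NXDOMAIN

Derivation:
Op 1: tick 3 -> clock=3.
Op 2: tick 4 -> clock=7.
Op 3: insert a.com -> 10.0.0.3 (expiry=7+1=8). clock=7
Op 4: insert d.com -> 10.0.0.5 (expiry=7+1=8). clock=7
Op 5: insert a.com -> 10.0.0.4 (expiry=7+2=9). clock=7
Op 6: tick 7 -> clock=14. purged={a.com,d.com}
Op 7: tick 7 -> clock=21.
Op 8: tick 6 -> clock=27.
Op 9: insert b.com -> 10.0.0.2 (expiry=27+3=30). clock=27
Op 10: tick 4 -> clock=31. purged={b.com}
Op 11: insert a.com -> 10.0.0.5 (expiry=31+2=33). clock=31
Op 12: insert b.com -> 10.0.0.2 (expiry=31+1=32). clock=31
Op 13: tick 4 -> clock=35. purged={a.com,b.com}
lookup d.com: not in cache (expired or never inserted)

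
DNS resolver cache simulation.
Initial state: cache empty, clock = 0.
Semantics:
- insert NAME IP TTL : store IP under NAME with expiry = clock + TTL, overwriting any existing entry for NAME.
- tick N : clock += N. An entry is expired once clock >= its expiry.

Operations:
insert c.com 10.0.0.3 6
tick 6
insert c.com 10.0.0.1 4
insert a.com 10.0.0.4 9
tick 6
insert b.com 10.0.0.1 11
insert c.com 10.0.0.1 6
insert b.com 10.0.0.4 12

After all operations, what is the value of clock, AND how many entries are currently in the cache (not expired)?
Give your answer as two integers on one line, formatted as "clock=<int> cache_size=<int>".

Answer: clock=12 cache_size=3

Derivation:
Op 1: insert c.com -> 10.0.0.3 (expiry=0+6=6). clock=0
Op 2: tick 6 -> clock=6. purged={c.com}
Op 3: insert c.com -> 10.0.0.1 (expiry=6+4=10). clock=6
Op 4: insert a.com -> 10.0.0.4 (expiry=6+9=15). clock=6
Op 5: tick 6 -> clock=12. purged={c.com}
Op 6: insert b.com -> 10.0.0.1 (expiry=12+11=23). clock=12
Op 7: insert c.com -> 10.0.0.1 (expiry=12+6=18). clock=12
Op 8: insert b.com -> 10.0.0.4 (expiry=12+12=24). clock=12
Final clock = 12
Final cache (unexpired): {a.com,b.com,c.com} -> size=3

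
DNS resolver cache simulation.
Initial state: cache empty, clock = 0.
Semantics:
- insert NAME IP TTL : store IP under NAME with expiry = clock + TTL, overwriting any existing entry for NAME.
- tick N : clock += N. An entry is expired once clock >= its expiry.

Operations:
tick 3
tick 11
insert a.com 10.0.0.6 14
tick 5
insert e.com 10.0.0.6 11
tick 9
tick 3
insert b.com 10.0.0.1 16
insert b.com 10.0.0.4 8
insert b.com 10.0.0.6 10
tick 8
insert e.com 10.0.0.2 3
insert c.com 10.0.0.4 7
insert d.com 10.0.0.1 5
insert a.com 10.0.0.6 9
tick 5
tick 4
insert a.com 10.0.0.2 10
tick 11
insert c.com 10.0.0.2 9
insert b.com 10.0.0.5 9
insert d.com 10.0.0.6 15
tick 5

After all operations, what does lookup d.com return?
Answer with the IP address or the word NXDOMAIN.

Answer: 10.0.0.6

Derivation:
Op 1: tick 3 -> clock=3.
Op 2: tick 11 -> clock=14.
Op 3: insert a.com -> 10.0.0.6 (expiry=14+14=28). clock=14
Op 4: tick 5 -> clock=19.
Op 5: insert e.com -> 10.0.0.6 (expiry=19+11=30). clock=19
Op 6: tick 9 -> clock=28. purged={a.com}
Op 7: tick 3 -> clock=31. purged={e.com}
Op 8: insert b.com -> 10.0.0.1 (expiry=31+16=47). clock=31
Op 9: insert b.com -> 10.0.0.4 (expiry=31+8=39). clock=31
Op 10: insert b.com -> 10.0.0.6 (expiry=31+10=41). clock=31
Op 11: tick 8 -> clock=39.
Op 12: insert e.com -> 10.0.0.2 (expiry=39+3=42). clock=39
Op 13: insert c.com -> 10.0.0.4 (expiry=39+7=46). clock=39
Op 14: insert d.com -> 10.0.0.1 (expiry=39+5=44). clock=39
Op 15: insert a.com -> 10.0.0.6 (expiry=39+9=48). clock=39
Op 16: tick 5 -> clock=44. purged={b.com,d.com,e.com}
Op 17: tick 4 -> clock=48. purged={a.com,c.com}
Op 18: insert a.com -> 10.0.0.2 (expiry=48+10=58). clock=48
Op 19: tick 11 -> clock=59. purged={a.com}
Op 20: insert c.com -> 10.0.0.2 (expiry=59+9=68). clock=59
Op 21: insert b.com -> 10.0.0.5 (expiry=59+9=68). clock=59
Op 22: insert d.com -> 10.0.0.6 (expiry=59+15=74). clock=59
Op 23: tick 5 -> clock=64.
lookup d.com: present, ip=10.0.0.6 expiry=74 > clock=64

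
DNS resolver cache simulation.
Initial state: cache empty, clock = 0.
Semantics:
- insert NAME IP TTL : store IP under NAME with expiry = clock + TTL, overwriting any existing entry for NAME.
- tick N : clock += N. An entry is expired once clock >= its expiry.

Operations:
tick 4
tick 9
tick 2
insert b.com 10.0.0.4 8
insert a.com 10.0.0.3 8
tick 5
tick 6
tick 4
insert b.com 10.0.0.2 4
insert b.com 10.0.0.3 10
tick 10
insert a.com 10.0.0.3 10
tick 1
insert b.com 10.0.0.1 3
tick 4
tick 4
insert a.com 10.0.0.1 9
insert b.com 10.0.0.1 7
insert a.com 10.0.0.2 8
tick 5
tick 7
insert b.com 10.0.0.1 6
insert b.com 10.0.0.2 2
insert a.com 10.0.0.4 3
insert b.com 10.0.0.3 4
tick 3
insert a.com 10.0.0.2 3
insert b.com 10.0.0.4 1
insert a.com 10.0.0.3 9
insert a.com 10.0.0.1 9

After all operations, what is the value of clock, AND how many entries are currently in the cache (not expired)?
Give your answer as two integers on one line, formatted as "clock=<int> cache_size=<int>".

Op 1: tick 4 -> clock=4.
Op 2: tick 9 -> clock=13.
Op 3: tick 2 -> clock=15.
Op 4: insert b.com -> 10.0.0.4 (expiry=15+8=23). clock=15
Op 5: insert a.com -> 10.0.0.3 (expiry=15+8=23). clock=15
Op 6: tick 5 -> clock=20.
Op 7: tick 6 -> clock=26. purged={a.com,b.com}
Op 8: tick 4 -> clock=30.
Op 9: insert b.com -> 10.0.0.2 (expiry=30+4=34). clock=30
Op 10: insert b.com -> 10.0.0.3 (expiry=30+10=40). clock=30
Op 11: tick 10 -> clock=40. purged={b.com}
Op 12: insert a.com -> 10.0.0.3 (expiry=40+10=50). clock=40
Op 13: tick 1 -> clock=41.
Op 14: insert b.com -> 10.0.0.1 (expiry=41+3=44). clock=41
Op 15: tick 4 -> clock=45. purged={b.com}
Op 16: tick 4 -> clock=49.
Op 17: insert a.com -> 10.0.0.1 (expiry=49+9=58). clock=49
Op 18: insert b.com -> 10.0.0.1 (expiry=49+7=56). clock=49
Op 19: insert a.com -> 10.0.0.2 (expiry=49+8=57). clock=49
Op 20: tick 5 -> clock=54.
Op 21: tick 7 -> clock=61. purged={a.com,b.com}
Op 22: insert b.com -> 10.0.0.1 (expiry=61+6=67). clock=61
Op 23: insert b.com -> 10.0.0.2 (expiry=61+2=63). clock=61
Op 24: insert a.com -> 10.0.0.4 (expiry=61+3=64). clock=61
Op 25: insert b.com -> 10.0.0.3 (expiry=61+4=65). clock=61
Op 26: tick 3 -> clock=64. purged={a.com}
Op 27: insert a.com -> 10.0.0.2 (expiry=64+3=67). clock=64
Op 28: insert b.com -> 10.0.0.4 (expiry=64+1=65). clock=64
Op 29: insert a.com -> 10.0.0.3 (expiry=64+9=73). clock=64
Op 30: insert a.com -> 10.0.0.1 (expiry=64+9=73). clock=64
Final clock = 64
Final cache (unexpired): {a.com,b.com} -> size=2

Answer: clock=64 cache_size=2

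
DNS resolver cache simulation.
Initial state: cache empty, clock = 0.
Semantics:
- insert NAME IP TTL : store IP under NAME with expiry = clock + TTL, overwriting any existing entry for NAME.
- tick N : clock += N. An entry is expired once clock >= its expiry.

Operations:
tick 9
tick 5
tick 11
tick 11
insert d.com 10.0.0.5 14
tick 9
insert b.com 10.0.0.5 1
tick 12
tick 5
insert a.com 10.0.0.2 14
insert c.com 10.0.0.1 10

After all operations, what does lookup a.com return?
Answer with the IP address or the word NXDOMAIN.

Op 1: tick 9 -> clock=9.
Op 2: tick 5 -> clock=14.
Op 3: tick 11 -> clock=25.
Op 4: tick 11 -> clock=36.
Op 5: insert d.com -> 10.0.0.5 (expiry=36+14=50). clock=36
Op 6: tick 9 -> clock=45.
Op 7: insert b.com -> 10.0.0.5 (expiry=45+1=46). clock=45
Op 8: tick 12 -> clock=57. purged={b.com,d.com}
Op 9: tick 5 -> clock=62.
Op 10: insert a.com -> 10.0.0.2 (expiry=62+14=76). clock=62
Op 11: insert c.com -> 10.0.0.1 (expiry=62+10=72). clock=62
lookup a.com: present, ip=10.0.0.2 expiry=76 > clock=62

Answer: 10.0.0.2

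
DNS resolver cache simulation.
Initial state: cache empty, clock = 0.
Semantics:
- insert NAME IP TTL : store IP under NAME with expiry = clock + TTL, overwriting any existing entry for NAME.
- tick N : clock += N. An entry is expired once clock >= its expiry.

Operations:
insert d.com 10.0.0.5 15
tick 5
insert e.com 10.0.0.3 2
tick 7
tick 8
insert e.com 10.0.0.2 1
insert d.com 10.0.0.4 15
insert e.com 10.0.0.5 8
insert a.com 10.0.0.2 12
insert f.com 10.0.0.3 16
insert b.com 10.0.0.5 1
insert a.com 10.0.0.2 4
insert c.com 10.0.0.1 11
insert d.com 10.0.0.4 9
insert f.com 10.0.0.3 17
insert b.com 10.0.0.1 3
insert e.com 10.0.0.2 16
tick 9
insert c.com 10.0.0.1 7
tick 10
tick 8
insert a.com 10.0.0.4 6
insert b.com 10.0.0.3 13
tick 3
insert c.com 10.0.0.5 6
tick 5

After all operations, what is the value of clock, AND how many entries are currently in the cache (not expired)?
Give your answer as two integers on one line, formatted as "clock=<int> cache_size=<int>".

Answer: clock=55 cache_size=2

Derivation:
Op 1: insert d.com -> 10.0.0.5 (expiry=0+15=15). clock=0
Op 2: tick 5 -> clock=5.
Op 3: insert e.com -> 10.0.0.3 (expiry=5+2=7). clock=5
Op 4: tick 7 -> clock=12. purged={e.com}
Op 5: tick 8 -> clock=20. purged={d.com}
Op 6: insert e.com -> 10.0.0.2 (expiry=20+1=21). clock=20
Op 7: insert d.com -> 10.0.0.4 (expiry=20+15=35). clock=20
Op 8: insert e.com -> 10.0.0.5 (expiry=20+8=28). clock=20
Op 9: insert a.com -> 10.0.0.2 (expiry=20+12=32). clock=20
Op 10: insert f.com -> 10.0.0.3 (expiry=20+16=36). clock=20
Op 11: insert b.com -> 10.0.0.5 (expiry=20+1=21). clock=20
Op 12: insert a.com -> 10.0.0.2 (expiry=20+4=24). clock=20
Op 13: insert c.com -> 10.0.0.1 (expiry=20+11=31). clock=20
Op 14: insert d.com -> 10.0.0.4 (expiry=20+9=29). clock=20
Op 15: insert f.com -> 10.0.0.3 (expiry=20+17=37). clock=20
Op 16: insert b.com -> 10.0.0.1 (expiry=20+3=23). clock=20
Op 17: insert e.com -> 10.0.0.2 (expiry=20+16=36). clock=20
Op 18: tick 9 -> clock=29. purged={a.com,b.com,d.com}
Op 19: insert c.com -> 10.0.0.1 (expiry=29+7=36). clock=29
Op 20: tick 10 -> clock=39. purged={c.com,e.com,f.com}
Op 21: tick 8 -> clock=47.
Op 22: insert a.com -> 10.0.0.4 (expiry=47+6=53). clock=47
Op 23: insert b.com -> 10.0.0.3 (expiry=47+13=60). clock=47
Op 24: tick 3 -> clock=50.
Op 25: insert c.com -> 10.0.0.5 (expiry=50+6=56). clock=50
Op 26: tick 5 -> clock=55. purged={a.com}
Final clock = 55
Final cache (unexpired): {b.com,c.com} -> size=2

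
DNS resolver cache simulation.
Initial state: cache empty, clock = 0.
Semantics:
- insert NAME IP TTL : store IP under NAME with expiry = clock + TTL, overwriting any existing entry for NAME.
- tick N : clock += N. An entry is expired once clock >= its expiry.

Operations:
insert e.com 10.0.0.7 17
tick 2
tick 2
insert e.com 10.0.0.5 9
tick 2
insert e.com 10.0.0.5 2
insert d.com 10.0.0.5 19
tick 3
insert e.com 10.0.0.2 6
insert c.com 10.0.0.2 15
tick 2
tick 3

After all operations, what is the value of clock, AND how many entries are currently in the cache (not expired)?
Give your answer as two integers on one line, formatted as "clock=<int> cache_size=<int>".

Answer: clock=14 cache_size=3

Derivation:
Op 1: insert e.com -> 10.0.0.7 (expiry=0+17=17). clock=0
Op 2: tick 2 -> clock=2.
Op 3: tick 2 -> clock=4.
Op 4: insert e.com -> 10.0.0.5 (expiry=4+9=13). clock=4
Op 5: tick 2 -> clock=6.
Op 6: insert e.com -> 10.0.0.5 (expiry=6+2=8). clock=6
Op 7: insert d.com -> 10.0.0.5 (expiry=6+19=25). clock=6
Op 8: tick 3 -> clock=9. purged={e.com}
Op 9: insert e.com -> 10.0.0.2 (expiry=9+6=15). clock=9
Op 10: insert c.com -> 10.0.0.2 (expiry=9+15=24). clock=9
Op 11: tick 2 -> clock=11.
Op 12: tick 3 -> clock=14.
Final clock = 14
Final cache (unexpired): {c.com,d.com,e.com} -> size=3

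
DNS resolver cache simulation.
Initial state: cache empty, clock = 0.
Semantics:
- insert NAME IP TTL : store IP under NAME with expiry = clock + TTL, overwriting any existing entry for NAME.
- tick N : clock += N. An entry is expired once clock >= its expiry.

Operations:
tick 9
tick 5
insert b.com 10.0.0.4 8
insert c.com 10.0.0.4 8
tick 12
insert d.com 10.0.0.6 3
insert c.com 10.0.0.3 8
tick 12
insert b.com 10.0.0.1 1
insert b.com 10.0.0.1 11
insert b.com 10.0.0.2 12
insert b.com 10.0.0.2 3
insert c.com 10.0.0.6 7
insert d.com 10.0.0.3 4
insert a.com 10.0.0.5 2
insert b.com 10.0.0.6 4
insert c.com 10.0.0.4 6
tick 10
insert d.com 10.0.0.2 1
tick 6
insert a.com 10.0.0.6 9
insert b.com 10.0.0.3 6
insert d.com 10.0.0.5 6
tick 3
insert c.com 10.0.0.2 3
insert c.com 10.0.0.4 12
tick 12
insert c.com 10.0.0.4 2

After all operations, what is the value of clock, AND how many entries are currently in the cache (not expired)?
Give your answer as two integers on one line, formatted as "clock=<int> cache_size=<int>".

Op 1: tick 9 -> clock=9.
Op 2: tick 5 -> clock=14.
Op 3: insert b.com -> 10.0.0.4 (expiry=14+8=22). clock=14
Op 4: insert c.com -> 10.0.0.4 (expiry=14+8=22). clock=14
Op 5: tick 12 -> clock=26. purged={b.com,c.com}
Op 6: insert d.com -> 10.0.0.6 (expiry=26+3=29). clock=26
Op 7: insert c.com -> 10.0.0.3 (expiry=26+8=34). clock=26
Op 8: tick 12 -> clock=38. purged={c.com,d.com}
Op 9: insert b.com -> 10.0.0.1 (expiry=38+1=39). clock=38
Op 10: insert b.com -> 10.0.0.1 (expiry=38+11=49). clock=38
Op 11: insert b.com -> 10.0.0.2 (expiry=38+12=50). clock=38
Op 12: insert b.com -> 10.0.0.2 (expiry=38+3=41). clock=38
Op 13: insert c.com -> 10.0.0.6 (expiry=38+7=45). clock=38
Op 14: insert d.com -> 10.0.0.3 (expiry=38+4=42). clock=38
Op 15: insert a.com -> 10.0.0.5 (expiry=38+2=40). clock=38
Op 16: insert b.com -> 10.0.0.6 (expiry=38+4=42). clock=38
Op 17: insert c.com -> 10.0.0.4 (expiry=38+6=44). clock=38
Op 18: tick 10 -> clock=48. purged={a.com,b.com,c.com,d.com}
Op 19: insert d.com -> 10.0.0.2 (expiry=48+1=49). clock=48
Op 20: tick 6 -> clock=54. purged={d.com}
Op 21: insert a.com -> 10.0.0.6 (expiry=54+9=63). clock=54
Op 22: insert b.com -> 10.0.0.3 (expiry=54+6=60). clock=54
Op 23: insert d.com -> 10.0.0.5 (expiry=54+6=60). clock=54
Op 24: tick 3 -> clock=57.
Op 25: insert c.com -> 10.0.0.2 (expiry=57+3=60). clock=57
Op 26: insert c.com -> 10.0.0.4 (expiry=57+12=69). clock=57
Op 27: tick 12 -> clock=69. purged={a.com,b.com,c.com,d.com}
Op 28: insert c.com -> 10.0.0.4 (expiry=69+2=71). clock=69
Final clock = 69
Final cache (unexpired): {c.com} -> size=1

Answer: clock=69 cache_size=1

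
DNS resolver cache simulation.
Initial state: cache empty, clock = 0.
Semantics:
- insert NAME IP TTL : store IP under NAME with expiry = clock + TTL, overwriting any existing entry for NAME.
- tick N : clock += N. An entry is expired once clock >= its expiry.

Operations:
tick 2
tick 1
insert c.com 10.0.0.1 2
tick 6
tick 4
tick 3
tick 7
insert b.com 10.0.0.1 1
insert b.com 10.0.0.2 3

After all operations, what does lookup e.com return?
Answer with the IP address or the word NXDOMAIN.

Answer: NXDOMAIN

Derivation:
Op 1: tick 2 -> clock=2.
Op 2: tick 1 -> clock=3.
Op 3: insert c.com -> 10.0.0.1 (expiry=3+2=5). clock=3
Op 4: tick 6 -> clock=9. purged={c.com}
Op 5: tick 4 -> clock=13.
Op 6: tick 3 -> clock=16.
Op 7: tick 7 -> clock=23.
Op 8: insert b.com -> 10.0.0.1 (expiry=23+1=24). clock=23
Op 9: insert b.com -> 10.0.0.2 (expiry=23+3=26). clock=23
lookup e.com: not in cache (expired or never inserted)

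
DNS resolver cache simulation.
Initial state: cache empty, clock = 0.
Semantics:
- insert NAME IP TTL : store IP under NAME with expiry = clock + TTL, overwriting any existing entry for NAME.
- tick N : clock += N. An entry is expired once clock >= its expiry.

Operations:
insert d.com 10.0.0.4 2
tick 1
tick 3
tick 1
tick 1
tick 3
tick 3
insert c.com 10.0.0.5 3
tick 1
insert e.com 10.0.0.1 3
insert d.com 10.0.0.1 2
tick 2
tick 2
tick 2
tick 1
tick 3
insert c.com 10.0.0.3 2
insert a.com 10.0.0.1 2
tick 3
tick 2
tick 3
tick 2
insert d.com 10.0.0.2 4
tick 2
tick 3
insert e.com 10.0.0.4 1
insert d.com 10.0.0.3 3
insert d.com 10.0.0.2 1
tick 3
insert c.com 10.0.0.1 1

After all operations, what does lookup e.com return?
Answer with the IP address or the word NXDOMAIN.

Answer: NXDOMAIN

Derivation:
Op 1: insert d.com -> 10.0.0.4 (expiry=0+2=2). clock=0
Op 2: tick 1 -> clock=1.
Op 3: tick 3 -> clock=4. purged={d.com}
Op 4: tick 1 -> clock=5.
Op 5: tick 1 -> clock=6.
Op 6: tick 3 -> clock=9.
Op 7: tick 3 -> clock=12.
Op 8: insert c.com -> 10.0.0.5 (expiry=12+3=15). clock=12
Op 9: tick 1 -> clock=13.
Op 10: insert e.com -> 10.0.0.1 (expiry=13+3=16). clock=13
Op 11: insert d.com -> 10.0.0.1 (expiry=13+2=15). clock=13
Op 12: tick 2 -> clock=15. purged={c.com,d.com}
Op 13: tick 2 -> clock=17. purged={e.com}
Op 14: tick 2 -> clock=19.
Op 15: tick 1 -> clock=20.
Op 16: tick 3 -> clock=23.
Op 17: insert c.com -> 10.0.0.3 (expiry=23+2=25). clock=23
Op 18: insert a.com -> 10.0.0.1 (expiry=23+2=25). clock=23
Op 19: tick 3 -> clock=26. purged={a.com,c.com}
Op 20: tick 2 -> clock=28.
Op 21: tick 3 -> clock=31.
Op 22: tick 2 -> clock=33.
Op 23: insert d.com -> 10.0.0.2 (expiry=33+4=37). clock=33
Op 24: tick 2 -> clock=35.
Op 25: tick 3 -> clock=38. purged={d.com}
Op 26: insert e.com -> 10.0.0.4 (expiry=38+1=39). clock=38
Op 27: insert d.com -> 10.0.0.3 (expiry=38+3=41). clock=38
Op 28: insert d.com -> 10.0.0.2 (expiry=38+1=39). clock=38
Op 29: tick 3 -> clock=41. purged={d.com,e.com}
Op 30: insert c.com -> 10.0.0.1 (expiry=41+1=42). clock=41
lookup e.com: not in cache (expired or never inserted)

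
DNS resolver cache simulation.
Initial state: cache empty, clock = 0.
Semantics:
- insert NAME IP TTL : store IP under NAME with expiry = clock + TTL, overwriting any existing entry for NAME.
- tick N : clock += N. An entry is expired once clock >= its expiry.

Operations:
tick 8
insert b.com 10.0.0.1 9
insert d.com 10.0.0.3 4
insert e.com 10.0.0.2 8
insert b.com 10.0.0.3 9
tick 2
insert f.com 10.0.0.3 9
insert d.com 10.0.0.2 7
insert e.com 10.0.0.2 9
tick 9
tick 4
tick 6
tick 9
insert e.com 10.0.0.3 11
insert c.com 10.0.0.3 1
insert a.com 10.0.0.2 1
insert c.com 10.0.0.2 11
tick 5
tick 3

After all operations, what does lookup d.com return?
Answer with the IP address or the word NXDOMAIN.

Answer: NXDOMAIN

Derivation:
Op 1: tick 8 -> clock=8.
Op 2: insert b.com -> 10.0.0.1 (expiry=8+9=17). clock=8
Op 3: insert d.com -> 10.0.0.3 (expiry=8+4=12). clock=8
Op 4: insert e.com -> 10.0.0.2 (expiry=8+8=16). clock=8
Op 5: insert b.com -> 10.0.0.3 (expiry=8+9=17). clock=8
Op 6: tick 2 -> clock=10.
Op 7: insert f.com -> 10.0.0.3 (expiry=10+9=19). clock=10
Op 8: insert d.com -> 10.0.0.2 (expiry=10+7=17). clock=10
Op 9: insert e.com -> 10.0.0.2 (expiry=10+9=19). clock=10
Op 10: tick 9 -> clock=19. purged={b.com,d.com,e.com,f.com}
Op 11: tick 4 -> clock=23.
Op 12: tick 6 -> clock=29.
Op 13: tick 9 -> clock=38.
Op 14: insert e.com -> 10.0.0.3 (expiry=38+11=49). clock=38
Op 15: insert c.com -> 10.0.0.3 (expiry=38+1=39). clock=38
Op 16: insert a.com -> 10.0.0.2 (expiry=38+1=39). clock=38
Op 17: insert c.com -> 10.0.0.2 (expiry=38+11=49). clock=38
Op 18: tick 5 -> clock=43. purged={a.com}
Op 19: tick 3 -> clock=46.
lookup d.com: not in cache (expired or never inserted)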